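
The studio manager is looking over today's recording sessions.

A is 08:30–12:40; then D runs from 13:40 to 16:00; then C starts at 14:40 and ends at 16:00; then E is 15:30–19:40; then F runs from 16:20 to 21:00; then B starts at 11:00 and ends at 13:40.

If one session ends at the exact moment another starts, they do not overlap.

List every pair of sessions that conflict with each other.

A & B, C & D, C & E, D & E, E & F

Check each pair: they overlap iff neither finishes before the other starts.
Sorted by start: A, B, D, C, E, F.
B starts before A ends → A and B overlap.
D starts after A ends; A is clear from here.
D starts exactly when B ends (back-to-back, no overlap); B is clear from here.
C starts before D ends → D and C overlap.
E starts before D ends → D and E overlap.
F starts after D ends.
E starts before C ends → C and E overlap.
F starts after C ends.
F starts before E ends → E and F overlap.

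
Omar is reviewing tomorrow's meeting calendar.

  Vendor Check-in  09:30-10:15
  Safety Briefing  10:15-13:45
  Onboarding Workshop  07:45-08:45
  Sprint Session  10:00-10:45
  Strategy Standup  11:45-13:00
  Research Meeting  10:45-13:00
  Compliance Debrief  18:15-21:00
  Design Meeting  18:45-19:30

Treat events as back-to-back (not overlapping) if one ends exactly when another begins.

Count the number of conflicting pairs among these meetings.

6

Sorted by start: Onboarding Workshop, Vendor Check-in, Sprint Session, Safety Briefing, Research Meeting, Strategy Standup, Compliance Debrief, Design Meeting.
Vendor Check-in starts after Onboarding Workshop ends, so nothing later overlaps Onboarding Workshop either.
Sprint Session starts before Vendor Check-in ends → Vendor Check-in and Sprint Session overlap.
Safety Briefing starts exactly when Vendor Check-in ends (back-to-back, no overlap), so nothing later overlaps Vendor Check-in either.
Safety Briefing starts before Sprint Session ends → Sprint Session and Safety Briefing overlap.
Research Meeting starts exactly when Sprint Session ends (back-to-back, no overlap), so nothing later overlaps Sprint Session either.
Research Meeting starts before Safety Briefing ends → Safety Briefing and Research Meeting overlap.
Strategy Standup starts before Safety Briefing ends → Safety Briefing and Strategy Standup overlap.
Compliance Debrief starts after Safety Briefing ends, so nothing later overlaps Safety Briefing either.
Strategy Standup starts before Research Meeting ends → Research Meeting and Strategy Standup overlap.
Compliance Debrief starts after Research Meeting ends, so nothing later overlaps Research Meeting either.
Compliance Debrief starts after Strategy Standup ends, so nothing later overlaps Strategy Standup either.
Design Meeting starts before Compliance Debrief ends → Compliance Debrief and Design Meeting overlap.
Overlapping pairs: Compliance Debrief & Design Meeting, Research Meeting & Safety Briefing, Research Meeting & Strategy Standup, Safety Briefing & Sprint Session, Safety Briefing & Strategy Standup, Sprint Session & Vendor Check-in — 6 in total.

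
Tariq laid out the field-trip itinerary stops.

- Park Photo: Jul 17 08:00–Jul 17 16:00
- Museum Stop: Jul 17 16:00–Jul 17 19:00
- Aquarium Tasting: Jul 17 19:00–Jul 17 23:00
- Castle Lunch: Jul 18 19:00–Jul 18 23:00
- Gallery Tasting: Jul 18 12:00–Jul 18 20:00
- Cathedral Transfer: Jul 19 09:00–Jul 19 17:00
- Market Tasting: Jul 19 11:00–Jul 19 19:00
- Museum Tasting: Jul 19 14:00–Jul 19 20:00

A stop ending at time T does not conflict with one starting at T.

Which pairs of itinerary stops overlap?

Castle Lunch & Gallery Tasting, Cathedral Transfer & Market Tasting, Cathedral Transfer & Museum Tasting, Market Tasting & Museum Tasting

Sorted by start: Park Photo, Museum Stop, Aquarium Tasting, Gallery Tasting, Castle Lunch, Cathedral Transfer, Market Tasting, Museum Tasting.
Museum Stop starts exactly when Park Photo ends (back-to-back, no overlap), so Park Photo has no further overlaps.
Aquarium Tasting starts exactly when Museum Stop ends (back-to-back, no overlap), so Museum Stop has no further overlaps.
Gallery Tasting starts after Aquarium Tasting ends, so Aquarium Tasting has no further overlaps.
Castle Lunch starts before Gallery Tasting ends → Gallery Tasting and Castle Lunch overlap.
Cathedral Transfer starts after Gallery Tasting ends, so Gallery Tasting has no further overlaps.
Cathedral Transfer starts after Castle Lunch ends, so Castle Lunch has no further overlaps.
Market Tasting starts before Cathedral Transfer ends → Cathedral Transfer and Market Tasting overlap.
Museum Tasting starts before Cathedral Transfer ends → Cathedral Transfer and Museum Tasting overlap.
Museum Tasting starts before Market Tasting ends → Market Tasting and Museum Tasting overlap.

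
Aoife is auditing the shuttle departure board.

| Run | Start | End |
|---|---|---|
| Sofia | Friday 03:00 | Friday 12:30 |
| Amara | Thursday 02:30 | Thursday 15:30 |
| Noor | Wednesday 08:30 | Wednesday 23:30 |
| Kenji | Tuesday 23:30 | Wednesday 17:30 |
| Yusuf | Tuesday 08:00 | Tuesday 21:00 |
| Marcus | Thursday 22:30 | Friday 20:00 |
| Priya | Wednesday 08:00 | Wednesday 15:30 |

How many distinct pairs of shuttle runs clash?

Sorted by start: Yusuf, Kenji, Priya, Noor, Amara, Marcus, Sofia.
Kenji starts after Yusuf ends — done with Yusuf.
Priya starts before Kenji ends → Kenji and Priya overlap.
Noor starts before Kenji ends → Kenji and Noor overlap.
Amara starts after Kenji ends — done with Kenji.
Noor starts before Priya ends → Priya and Noor overlap.
Amara starts after Priya ends — done with Priya.
Amara starts after Noor ends — done with Noor.
Marcus starts after Amara ends — done with Amara.
Sofia starts before Marcus ends → Marcus and Sofia overlap.
Overlapping pairs: Kenji & Noor, Kenji & Priya, Marcus & Sofia, Noor & Priya — 4 in total.

4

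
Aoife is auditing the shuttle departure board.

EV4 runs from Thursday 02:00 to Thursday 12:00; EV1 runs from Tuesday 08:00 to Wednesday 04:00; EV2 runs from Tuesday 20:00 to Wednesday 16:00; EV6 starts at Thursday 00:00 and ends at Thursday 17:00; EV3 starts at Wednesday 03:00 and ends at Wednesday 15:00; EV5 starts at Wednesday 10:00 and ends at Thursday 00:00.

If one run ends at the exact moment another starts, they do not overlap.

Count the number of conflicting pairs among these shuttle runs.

Two intervals overlap when each starts before the other ends.
Sorted by start: EV1, EV2, EV3, EV5, EV6, EV4.
EV2 starts before EV1 ends → EV1 and EV2 overlap.
EV3 starts before EV1 ends → EV1 and EV3 overlap.
EV5 starts after EV1 ends — done with EV1.
EV3 starts before EV2 ends → EV2 and EV3 overlap.
EV5 starts before EV2 ends → EV2 and EV5 overlap.
EV6 starts after EV2 ends — done with EV2.
EV5 starts before EV3 ends → EV3 and EV5 overlap.
EV6 starts after EV3 ends — done with EV3.
EV6 starts exactly when EV5 ends (back-to-back, no overlap) — done with EV5.
EV4 starts before EV6 ends → EV6 and EV4 overlap.
Overlapping pairs: EV1 & EV2, EV1 & EV3, EV2 & EV3, EV2 & EV5, EV3 & EV5, EV4 & EV6 — 6 in total.

6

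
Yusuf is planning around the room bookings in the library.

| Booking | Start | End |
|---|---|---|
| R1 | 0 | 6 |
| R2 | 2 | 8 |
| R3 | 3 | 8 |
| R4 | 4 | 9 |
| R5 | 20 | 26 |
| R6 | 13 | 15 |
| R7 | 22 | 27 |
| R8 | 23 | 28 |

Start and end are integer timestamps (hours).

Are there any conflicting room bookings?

Check each pair: they overlap iff neither finishes before the other starts.
Sorted by start: R1, R2, R3, R4, R6, R5, R7, R8.
R2 starts before R1 ends → R1 and R2 overlap.
That's a conflict, so the schedule is not conflict-free.

Yes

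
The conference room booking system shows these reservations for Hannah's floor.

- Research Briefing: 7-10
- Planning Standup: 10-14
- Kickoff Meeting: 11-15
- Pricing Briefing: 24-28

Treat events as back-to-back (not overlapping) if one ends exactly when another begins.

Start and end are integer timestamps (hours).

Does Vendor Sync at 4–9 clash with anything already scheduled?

Research Briefing: starts 7 before Vendor Sync ends 9, and ends 10 after Vendor Sync starts 4 → overlap.
Planning Standup: starts 10 at or after Vendor Sync ends 9 → clear.
Kickoff Meeting: starts 11 at or after Vendor Sync ends 9 → clear.
Pricing Briefing: starts 24 at or after Vendor Sync ends 9 → clear.
Vendor Sync overlaps Research Briefing.

Yes — it overlaps Research Briefing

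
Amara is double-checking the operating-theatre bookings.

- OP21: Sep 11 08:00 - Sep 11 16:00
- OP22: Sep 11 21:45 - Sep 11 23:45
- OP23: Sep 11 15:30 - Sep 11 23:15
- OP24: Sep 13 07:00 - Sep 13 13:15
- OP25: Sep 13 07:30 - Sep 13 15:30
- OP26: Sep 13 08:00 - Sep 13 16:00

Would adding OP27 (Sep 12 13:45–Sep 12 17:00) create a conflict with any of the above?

No — it doesn't clash with anything

OP21: ends Sep 11 16:00 at or before OP27 starts Sep 12 13:45 → clear.
OP23: ends Sep 11 23:15 at or before OP27 starts Sep 12 13:45 → clear.
OP22: ends Sep 11 23:45 at or before OP27 starts Sep 12 13:45 → clear.
OP24: starts Sep 13 07:00 at or after OP27 ends Sep 12 17:00 → clear.
OP25: starts Sep 13 07:30 at or after OP27 ends Sep 12 17:00 → clear.
OP26: starts Sep 13 08:00 at or after OP27 ends Sep 12 17:00 → clear.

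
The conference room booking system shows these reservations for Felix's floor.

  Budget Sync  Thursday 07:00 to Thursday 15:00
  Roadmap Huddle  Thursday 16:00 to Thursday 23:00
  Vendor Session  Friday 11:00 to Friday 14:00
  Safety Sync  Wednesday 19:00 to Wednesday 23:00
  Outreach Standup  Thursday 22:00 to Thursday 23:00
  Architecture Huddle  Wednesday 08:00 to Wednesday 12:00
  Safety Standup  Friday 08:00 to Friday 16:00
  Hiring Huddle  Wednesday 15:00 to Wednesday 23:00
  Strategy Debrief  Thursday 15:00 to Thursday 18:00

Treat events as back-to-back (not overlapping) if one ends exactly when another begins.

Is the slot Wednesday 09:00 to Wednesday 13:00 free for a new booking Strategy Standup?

Architecture Huddle: starts Wednesday 08:00 before Strategy Standup ends Wednesday 13:00, and ends Wednesday 12:00 after Strategy Standup starts Wednesday 09:00 → overlap.
Hiring Huddle: starts Wednesday 15:00 at or after Strategy Standup ends Wednesday 13:00 → clear.
Safety Sync: starts Wednesday 19:00 at or after Strategy Standup ends Wednesday 13:00 → clear.
Budget Sync: starts Thursday 07:00 at or after Strategy Standup ends Wednesday 13:00 → clear.
Strategy Debrief: starts Thursday 15:00 at or after Strategy Standup ends Wednesday 13:00 → clear.
Roadmap Huddle: starts Thursday 16:00 at or after Strategy Standup ends Wednesday 13:00 → clear.
Outreach Standup: starts Thursday 22:00 at or after Strategy Standup ends Wednesday 13:00 → clear.
Safety Standup: starts Friday 08:00 at or after Strategy Standup ends Wednesday 13:00 → clear.
Vendor Session: starts Friday 11:00 at or after Strategy Standup ends Wednesday 13:00 → clear.
Strategy Standup overlaps Architecture Huddle.

No — it overlaps Architecture Huddle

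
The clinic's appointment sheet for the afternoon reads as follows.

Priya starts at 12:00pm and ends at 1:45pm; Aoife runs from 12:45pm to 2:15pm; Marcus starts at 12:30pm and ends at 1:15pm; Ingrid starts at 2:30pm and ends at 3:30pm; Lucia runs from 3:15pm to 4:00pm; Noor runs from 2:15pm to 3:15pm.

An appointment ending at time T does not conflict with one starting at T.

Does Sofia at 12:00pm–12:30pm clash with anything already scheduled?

Priya: starts 12:00pm before Sofia ends 12:30pm, and ends 1:45pm after Sofia starts 12:00pm → overlap.
Marcus: starts 12:30pm at or after Sofia ends 12:30pm → clear.
Aoife: starts 12:45pm at or after Sofia ends 12:30pm → clear.
Noor: starts 2:15pm at or after Sofia ends 12:30pm → clear.
Ingrid: starts 2:30pm at or after Sofia ends 12:30pm → clear.
Lucia: starts 3:15pm at or after Sofia ends 12:30pm → clear.
Sofia overlaps Priya.

Yes — it overlaps Priya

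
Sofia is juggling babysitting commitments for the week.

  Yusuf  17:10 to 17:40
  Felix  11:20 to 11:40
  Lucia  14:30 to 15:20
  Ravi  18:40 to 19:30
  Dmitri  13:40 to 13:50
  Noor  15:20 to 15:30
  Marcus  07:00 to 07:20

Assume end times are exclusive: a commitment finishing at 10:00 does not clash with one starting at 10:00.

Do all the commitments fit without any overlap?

Sorted by start: Marcus, Felix, Dmitri, Lucia, Noor, Yusuf, Ravi.
Felix starts after Marcus ends — done with Marcus.
Dmitri starts after Felix ends — done with Felix.
Lucia starts after Dmitri ends — done with Dmitri.
Noor starts exactly when Lucia ends (back-to-back, no overlap) — done with Lucia.
Yusuf starts after Noor ends — done with Noor.
Ravi starts after Yusuf ends.
Every pair is clear; the schedule has no overlaps.

Yes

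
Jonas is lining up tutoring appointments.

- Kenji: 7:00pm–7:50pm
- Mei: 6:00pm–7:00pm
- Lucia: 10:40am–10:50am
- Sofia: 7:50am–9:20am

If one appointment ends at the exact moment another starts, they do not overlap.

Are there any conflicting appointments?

No

Sorted by start: Sofia, Lucia, Mei, Kenji.
Lucia starts after Sofia ends — done with Sofia.
Mei starts after Lucia ends — done with Lucia.
Kenji starts exactly when Mei ends (back-to-back, no overlap).
Every pair is clear; the schedule has no overlaps.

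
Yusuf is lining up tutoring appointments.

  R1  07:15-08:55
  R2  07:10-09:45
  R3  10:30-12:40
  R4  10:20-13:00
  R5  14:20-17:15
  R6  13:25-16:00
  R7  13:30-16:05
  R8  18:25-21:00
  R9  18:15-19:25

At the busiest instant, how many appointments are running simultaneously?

3

Sort all start/end points and keep a running count:
07:10 start R2 → 1
07:15 start R1 → 2
08:55 end R1 → 1
09:45 end R2 → 0
10:20 start R4 → 1
10:30 start R3 → 2
12:40 end R3 → 1
13:00 end R4 → 0
13:25 start R6 → 1
13:30 start R7 → 2
14:20 start R5 → 3
16:00 end R6 → 2
16:05 end R7 → 1
17:15 end R5 → 0
18:15 start R9 → 1
18:25 start R8 → 2
19:25 end R9 → 1
21:00 end R8 → 0
Peak is 3, at 14:20 (R5, R6, R7).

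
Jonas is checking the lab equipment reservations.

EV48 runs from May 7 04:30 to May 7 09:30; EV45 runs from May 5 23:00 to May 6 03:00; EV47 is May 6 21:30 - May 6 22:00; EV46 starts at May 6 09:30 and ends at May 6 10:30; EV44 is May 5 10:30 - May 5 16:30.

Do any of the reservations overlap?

Two intervals overlap when each starts before the other ends.
Sorted by start: EV44, EV45, EV46, EV47, EV48.
EV45 starts after EV44 ends; EV44 is clear from here.
EV46 starts after EV45 ends; EV45 is clear from here.
EV47 starts after EV46 ends; EV46 is clear from here.
EV48 starts after EV47 ends.
Every pair is clear; the schedule has no overlaps.

No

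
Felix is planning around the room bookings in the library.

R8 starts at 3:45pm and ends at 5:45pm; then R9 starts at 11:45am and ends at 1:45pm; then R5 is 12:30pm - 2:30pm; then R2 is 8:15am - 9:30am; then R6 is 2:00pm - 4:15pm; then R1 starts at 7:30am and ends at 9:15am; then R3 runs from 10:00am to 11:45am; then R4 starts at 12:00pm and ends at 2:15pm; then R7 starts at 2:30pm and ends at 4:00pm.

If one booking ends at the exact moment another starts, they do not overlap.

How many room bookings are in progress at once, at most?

Sort all start/end points and keep a running count:
7:30am start R1 → 1
8:15am start R2 → 2
9:15am end R1 → 1
9:30am end R2 → 0
10:00am start R3 → 1
11:45am end R3 → 0
11:45am start R9 → 1
12:00pm start R4 → 2
12:30pm start R5 → 3
1:45pm end R9 → 2
2:00pm start R6 → 3
2:15pm end R4 → 2
2:30pm end R5 → 1
2:30pm start R7 → 2
3:45pm start R8 → 3
4:00pm end R7 → 2
4:15pm end R6 → 1
5:45pm end R8 → 0
Peak is 3, at 12:30pm (R4, R5, R9).

3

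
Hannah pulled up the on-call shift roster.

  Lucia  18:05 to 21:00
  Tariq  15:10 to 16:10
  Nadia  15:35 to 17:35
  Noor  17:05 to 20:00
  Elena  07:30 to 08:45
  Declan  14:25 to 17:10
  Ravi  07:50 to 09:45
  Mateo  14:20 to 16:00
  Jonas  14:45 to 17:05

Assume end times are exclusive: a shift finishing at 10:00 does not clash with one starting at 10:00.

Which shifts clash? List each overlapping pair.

Check each pair: they overlap iff neither finishes before the other starts.
Sorted by start: Elena, Ravi, Mateo, Declan, Jonas, Tariq, Nadia, Noor, Lucia.
Ravi starts before Elena ends → Elena and Ravi overlap.
Mateo starts after Elena ends — done with Elena.
Mateo starts after Ravi ends — done with Ravi.
Declan starts before Mateo ends → Mateo and Declan overlap.
Jonas starts before Mateo ends → Mateo and Jonas overlap.
Tariq starts before Mateo ends → Mateo and Tariq overlap.
Nadia starts before Mateo ends → Mateo and Nadia overlap.
Noor starts after Mateo ends — done with Mateo.
Jonas starts before Declan ends → Declan and Jonas overlap.
Tariq starts before Declan ends → Declan and Tariq overlap.
Nadia starts before Declan ends → Declan and Nadia overlap.
Noor starts before Declan ends → Declan and Noor overlap.
Lucia starts after Declan ends.
Tariq starts before Jonas ends → Jonas and Tariq overlap.
Nadia starts before Jonas ends → Jonas and Nadia overlap.
Noor starts exactly when Jonas ends (back-to-back, no overlap) — done with Jonas.
Nadia starts before Tariq ends → Tariq and Nadia overlap.
Noor starts after Tariq ends — done with Tariq.
Noor starts before Nadia ends → Nadia and Noor overlap.
Lucia starts after Nadia ends.
Lucia starts before Noor ends → Noor and Lucia overlap.

Declan & Jonas, Declan & Mateo, Declan & Nadia, Declan & Noor, Declan & Tariq, Elena & Ravi, Jonas & Mateo, Jonas & Nadia, Jonas & Tariq, Lucia & Noor, Mateo & Nadia, Mateo & Tariq, Nadia & Noor, Nadia & Tariq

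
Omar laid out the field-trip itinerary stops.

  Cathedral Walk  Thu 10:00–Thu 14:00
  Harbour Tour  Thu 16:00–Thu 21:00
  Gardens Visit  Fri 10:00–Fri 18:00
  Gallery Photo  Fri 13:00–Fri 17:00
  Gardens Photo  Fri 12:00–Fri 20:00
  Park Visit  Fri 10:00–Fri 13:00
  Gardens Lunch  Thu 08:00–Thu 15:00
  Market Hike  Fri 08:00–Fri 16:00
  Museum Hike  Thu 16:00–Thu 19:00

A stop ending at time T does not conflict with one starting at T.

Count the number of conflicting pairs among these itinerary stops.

11

Sorted by start: Gardens Lunch, Cathedral Walk, Harbour Tour, Museum Hike, Market Hike, Gardens Visit, Park Visit, Gardens Photo, Gallery Photo.
Cathedral Walk starts before Gardens Lunch ends → Gardens Lunch and Cathedral Walk overlap.
Harbour Tour starts after Gardens Lunch ends, so Gardens Lunch has no further overlaps.
Harbour Tour starts after Cathedral Walk ends, so Cathedral Walk has no further overlaps.
Museum Hike starts before Harbour Tour ends → Harbour Tour and Museum Hike overlap.
Market Hike starts after Harbour Tour ends, so Harbour Tour has no further overlaps.
Market Hike starts after Museum Hike ends, so Museum Hike has no further overlaps.
Gardens Visit starts before Market Hike ends → Market Hike and Gardens Visit overlap.
Park Visit starts before Market Hike ends → Market Hike and Park Visit overlap.
Gardens Photo starts before Market Hike ends → Market Hike and Gardens Photo overlap.
Gallery Photo starts before Market Hike ends → Market Hike and Gallery Photo overlap.
Park Visit starts before Gardens Visit ends → Gardens Visit and Park Visit overlap.
Gardens Photo starts before Gardens Visit ends → Gardens Visit and Gardens Photo overlap.
Gallery Photo starts before Gardens Visit ends → Gardens Visit and Gallery Photo overlap.
Gardens Photo starts before Park Visit ends → Park Visit and Gardens Photo overlap.
Gallery Photo starts exactly when Park Visit ends (back-to-back, no overlap).
Gallery Photo starts before Gardens Photo ends → Gardens Photo and Gallery Photo overlap.
Overlapping pairs: Cathedral Walk & Gardens Lunch, Gallery Photo & Gardens Photo, Gallery Photo & Gardens Visit, Gallery Photo & Market Hike, Gardens Photo & Gardens Visit, Gardens Photo & Market Hike, Gardens Photo & Park Visit, Gardens Visit & Market Hike, Gardens Visit & Park Visit, Harbour Tour & Museum Hike, Market Hike & Park Visit — 11 in total.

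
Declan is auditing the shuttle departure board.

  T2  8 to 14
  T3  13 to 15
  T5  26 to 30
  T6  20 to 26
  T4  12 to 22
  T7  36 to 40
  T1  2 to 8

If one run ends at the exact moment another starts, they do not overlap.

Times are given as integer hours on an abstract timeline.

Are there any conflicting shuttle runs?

Yes

Sorted by start: T1, T2, T4, T3, T6, T5, T7.
T2 starts exactly when T1 ends (back-to-back, no overlap); T1 is clear from here.
T4 starts before T2 ends → T2 and T4 overlap.
That's a conflict, so the schedule is not conflict-free.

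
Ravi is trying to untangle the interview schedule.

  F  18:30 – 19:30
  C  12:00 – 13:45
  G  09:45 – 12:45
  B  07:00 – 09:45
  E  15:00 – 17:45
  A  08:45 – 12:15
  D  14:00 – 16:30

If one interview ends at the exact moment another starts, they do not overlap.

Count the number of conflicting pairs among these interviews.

Check each pair: they overlap iff neither finishes before the other starts.
Sorted by start: B, A, G, C, D, E, F.
A starts before B ends → B and A overlap.
G starts exactly when B ends (back-to-back, no overlap), so nothing later overlaps B either.
G starts before A ends → A and G overlap.
C starts before A ends → A and C overlap.
D starts after A ends, so nothing later overlaps A either.
C starts before G ends → G and C overlap.
D starts after G ends, so nothing later overlaps G either.
D starts after C ends, so nothing later overlaps C either.
E starts before D ends → D and E overlap.
F starts after D ends.
F starts after E ends.
Overlapping pairs: A & B, A & C, A & G, C & G, D & E — 5 in total.

5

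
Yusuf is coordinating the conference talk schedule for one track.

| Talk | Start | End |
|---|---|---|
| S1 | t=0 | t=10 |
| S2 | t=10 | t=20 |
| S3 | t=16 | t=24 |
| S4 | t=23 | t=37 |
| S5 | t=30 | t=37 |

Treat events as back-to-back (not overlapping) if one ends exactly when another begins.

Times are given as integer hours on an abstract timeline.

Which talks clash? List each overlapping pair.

S2 & S3, S3 & S4, S4 & S5

Check each pair: they overlap iff neither finishes before the other starts.
Sorted by start: S1, S2, S3, S4, S5.
S2 starts exactly when S1 ends (back-to-back, no overlap), so S1 has no further overlaps.
S3 starts before S2 ends → S2 and S3 overlap.
S4 starts after S2 ends, so S2 has no further overlaps.
S4 starts before S3 ends → S3 and S4 overlap.
S5 starts after S3 ends.
S5 starts before S4 ends → S4 and S5 overlap.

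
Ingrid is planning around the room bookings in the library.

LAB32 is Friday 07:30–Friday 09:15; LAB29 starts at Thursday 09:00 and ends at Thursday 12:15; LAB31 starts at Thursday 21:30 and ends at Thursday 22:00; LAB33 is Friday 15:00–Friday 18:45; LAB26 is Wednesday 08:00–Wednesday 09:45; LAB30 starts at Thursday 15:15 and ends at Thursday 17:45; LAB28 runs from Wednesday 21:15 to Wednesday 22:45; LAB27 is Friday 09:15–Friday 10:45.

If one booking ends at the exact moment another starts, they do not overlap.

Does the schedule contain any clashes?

Check each pair: they overlap iff neither finishes before the other starts.
Sorted by start: LAB26, LAB28, LAB29, LAB30, LAB31, LAB32, LAB27, LAB33.
LAB28 starts after LAB26 ends, so LAB26 has no further overlaps.
LAB29 starts after LAB28 ends, so LAB28 has no further overlaps.
LAB30 starts after LAB29 ends, so LAB29 has no further overlaps.
LAB31 starts after LAB30 ends, so LAB30 has no further overlaps.
LAB32 starts after LAB31 ends, so LAB31 has no further overlaps.
LAB27 starts exactly when LAB32 ends (back-to-back, no overlap), so LAB32 has no further overlaps.
LAB33 starts after LAB27 ends.
Every pair is clear; the schedule has no overlaps.

No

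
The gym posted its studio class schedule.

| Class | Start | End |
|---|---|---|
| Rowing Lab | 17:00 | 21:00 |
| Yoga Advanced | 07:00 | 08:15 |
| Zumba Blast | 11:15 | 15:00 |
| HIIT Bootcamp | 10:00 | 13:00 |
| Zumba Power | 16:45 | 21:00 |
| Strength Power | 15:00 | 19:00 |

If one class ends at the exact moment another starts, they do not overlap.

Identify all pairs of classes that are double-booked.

HIIT Bootcamp & Zumba Blast, Rowing Lab & Strength Power, Rowing Lab & Zumba Power, Strength Power & Zumba Power

Sorted by start: Yoga Advanced, HIIT Bootcamp, Zumba Blast, Strength Power, Zumba Power, Rowing Lab.
HIIT Bootcamp starts after Yoga Advanced ends, so Yoga Advanced has no further overlaps.
Zumba Blast starts before HIIT Bootcamp ends → HIIT Bootcamp and Zumba Blast overlap.
Strength Power starts after HIIT Bootcamp ends, so HIIT Bootcamp has no further overlaps.
Strength Power starts exactly when Zumba Blast ends (back-to-back, no overlap), so Zumba Blast has no further overlaps.
Zumba Power starts before Strength Power ends → Strength Power and Zumba Power overlap.
Rowing Lab starts before Strength Power ends → Strength Power and Rowing Lab overlap.
Rowing Lab starts before Zumba Power ends → Zumba Power and Rowing Lab overlap.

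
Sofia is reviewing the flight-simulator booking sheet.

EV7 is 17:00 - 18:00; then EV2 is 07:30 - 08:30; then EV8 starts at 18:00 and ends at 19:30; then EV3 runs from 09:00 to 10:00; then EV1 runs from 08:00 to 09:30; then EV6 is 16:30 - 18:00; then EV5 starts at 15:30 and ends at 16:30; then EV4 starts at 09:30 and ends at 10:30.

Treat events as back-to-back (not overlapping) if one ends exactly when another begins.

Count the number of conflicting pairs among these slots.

Sorted by start: EV2, EV1, EV3, EV4, EV5, EV6, EV7, EV8.
EV1 starts before EV2 ends → EV2 and EV1 overlap.
EV3 starts after EV2 ends, so nothing later overlaps EV2 either.
EV3 starts before EV1 ends → EV1 and EV3 overlap.
EV4 starts exactly when EV1 ends (back-to-back, no overlap), so nothing later overlaps EV1 either.
EV4 starts before EV3 ends → EV3 and EV4 overlap.
EV5 starts after EV3 ends, so nothing later overlaps EV3 either.
EV5 starts after EV4 ends, so nothing later overlaps EV4 either.
EV6 starts exactly when EV5 ends (back-to-back, no overlap), so nothing later overlaps EV5 either.
EV7 starts before EV6 ends → EV6 and EV7 overlap.
EV8 starts exactly when EV6 ends (back-to-back, no overlap).
EV8 starts exactly when EV7 ends (back-to-back, no overlap).
Overlapping pairs: EV1 & EV2, EV1 & EV3, EV3 & EV4, EV6 & EV7 — 4 in total.

4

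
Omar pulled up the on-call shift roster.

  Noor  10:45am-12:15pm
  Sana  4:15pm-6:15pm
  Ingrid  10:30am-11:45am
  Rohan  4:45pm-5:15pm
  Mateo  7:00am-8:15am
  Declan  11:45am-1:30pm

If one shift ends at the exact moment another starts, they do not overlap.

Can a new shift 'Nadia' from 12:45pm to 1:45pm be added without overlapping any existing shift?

No — it overlaps Declan

Mateo: ends 8:15am at or before Nadia starts 12:45pm → clear.
Ingrid: ends 11:45am at or before Nadia starts 12:45pm → clear.
Noor: ends 12:15pm at or before Nadia starts 12:45pm → clear.
Declan: starts 11:45am before Nadia ends 1:45pm, and ends 1:30pm after Nadia starts 12:45pm → overlap.
Sana: starts 4:15pm at or after Nadia ends 1:45pm → clear.
Rohan: starts 4:45pm at or after Nadia ends 1:45pm → clear.
Nadia overlaps Declan.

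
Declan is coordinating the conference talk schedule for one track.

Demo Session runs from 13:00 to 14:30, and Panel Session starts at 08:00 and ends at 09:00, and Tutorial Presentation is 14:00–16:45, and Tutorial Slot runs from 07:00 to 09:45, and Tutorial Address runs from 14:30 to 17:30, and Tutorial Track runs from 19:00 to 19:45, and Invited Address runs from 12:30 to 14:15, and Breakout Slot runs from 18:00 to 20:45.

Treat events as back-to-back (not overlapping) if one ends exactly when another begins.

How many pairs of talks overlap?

6

Sorted by start: Tutorial Slot, Panel Session, Invited Address, Demo Session, Tutorial Presentation, Tutorial Address, Breakout Slot, Tutorial Track.
Panel Session starts before Tutorial Slot ends → Tutorial Slot and Panel Session overlap.
Invited Address starts after Tutorial Slot ends; Tutorial Slot is clear from here.
Invited Address starts after Panel Session ends; Panel Session is clear from here.
Demo Session starts before Invited Address ends → Invited Address and Demo Session overlap.
Tutorial Presentation starts before Invited Address ends → Invited Address and Tutorial Presentation overlap.
Tutorial Address starts after Invited Address ends; Invited Address is clear from here.
Tutorial Presentation starts before Demo Session ends → Demo Session and Tutorial Presentation overlap.
Tutorial Address starts exactly when Demo Session ends (back-to-back, no overlap); Demo Session is clear from here.
Tutorial Address starts before Tutorial Presentation ends → Tutorial Presentation and Tutorial Address overlap.
Breakout Slot starts after Tutorial Presentation ends; Tutorial Presentation is clear from here.
Breakout Slot starts after Tutorial Address ends; Tutorial Address is clear from here.
Tutorial Track starts before Breakout Slot ends → Breakout Slot and Tutorial Track overlap.
Overlapping pairs: Breakout Slot & Tutorial Track, Demo Session & Invited Address, Demo Session & Tutorial Presentation, Invited Address & Tutorial Presentation, Panel Session & Tutorial Slot, Tutorial Address & Tutorial Presentation — 6 in total.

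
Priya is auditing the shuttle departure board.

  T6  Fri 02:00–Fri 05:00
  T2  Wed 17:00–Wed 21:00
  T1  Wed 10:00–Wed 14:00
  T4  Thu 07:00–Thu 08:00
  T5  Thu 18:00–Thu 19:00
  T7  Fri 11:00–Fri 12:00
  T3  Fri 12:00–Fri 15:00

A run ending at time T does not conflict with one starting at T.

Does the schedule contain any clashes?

No

Sorted by start: T1, T2, T4, T5, T6, T7, T3.
T2 starts after T1 ends, so nothing later overlaps T1 either.
T4 starts after T2 ends, so nothing later overlaps T2 either.
T5 starts after T4 ends, so nothing later overlaps T4 either.
T6 starts after T5 ends, so nothing later overlaps T5 either.
T7 starts after T6 ends, so nothing later overlaps T6 either.
T3 starts exactly when T7 ends (back-to-back, no overlap).
Every pair is clear; the schedule has no overlaps.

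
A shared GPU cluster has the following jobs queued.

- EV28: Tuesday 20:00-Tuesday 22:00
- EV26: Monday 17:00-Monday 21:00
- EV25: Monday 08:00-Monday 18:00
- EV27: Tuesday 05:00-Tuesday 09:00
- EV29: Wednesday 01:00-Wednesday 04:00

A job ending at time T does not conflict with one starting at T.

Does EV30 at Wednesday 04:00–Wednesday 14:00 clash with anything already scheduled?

EV25: ends Monday 18:00 at or before EV30 starts Wednesday 04:00 → clear.
EV26: ends Monday 21:00 at or before EV30 starts Wednesday 04:00 → clear.
EV27: ends Tuesday 09:00 at or before EV30 starts Wednesday 04:00 → clear.
EV28: ends Tuesday 22:00 at or before EV30 starts Wednesday 04:00 → clear.
EV29: ends Wednesday 04:00 at or before EV30 starts Wednesday 04:00 → clear.

No — it doesn't clash with anything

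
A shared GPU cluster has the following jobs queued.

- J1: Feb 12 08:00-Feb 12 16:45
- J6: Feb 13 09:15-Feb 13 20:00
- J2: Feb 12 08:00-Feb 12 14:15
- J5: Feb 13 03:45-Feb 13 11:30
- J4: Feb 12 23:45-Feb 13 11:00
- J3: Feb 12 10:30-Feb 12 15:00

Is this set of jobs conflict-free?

Sorted by start: J1, J2, J3, J4, J5, J6.
J2 starts before J1 ends → J1 and J2 overlap.
That's a conflict, so the schedule is not conflict-free.

No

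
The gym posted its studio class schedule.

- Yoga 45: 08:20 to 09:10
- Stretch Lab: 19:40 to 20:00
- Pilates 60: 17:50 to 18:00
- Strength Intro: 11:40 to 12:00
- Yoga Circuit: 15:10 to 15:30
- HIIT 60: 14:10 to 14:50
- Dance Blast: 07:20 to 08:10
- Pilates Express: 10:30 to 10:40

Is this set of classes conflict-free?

Sorted by start: Dance Blast, Yoga 45, Pilates Express, Strength Intro, HIIT 60, Yoga Circuit, Pilates 60, Stretch Lab.
Yoga 45 starts after Dance Blast ends — done with Dance Blast.
Pilates Express starts after Yoga 45 ends — done with Yoga 45.
Strength Intro starts after Pilates Express ends — done with Pilates Express.
HIIT 60 starts after Strength Intro ends — done with Strength Intro.
Yoga Circuit starts after HIIT 60 ends — done with HIIT 60.
Pilates 60 starts after Yoga Circuit ends — done with Yoga Circuit.
Stretch Lab starts after Pilates 60 ends.
Every pair is clear; the schedule has no overlaps.

Yes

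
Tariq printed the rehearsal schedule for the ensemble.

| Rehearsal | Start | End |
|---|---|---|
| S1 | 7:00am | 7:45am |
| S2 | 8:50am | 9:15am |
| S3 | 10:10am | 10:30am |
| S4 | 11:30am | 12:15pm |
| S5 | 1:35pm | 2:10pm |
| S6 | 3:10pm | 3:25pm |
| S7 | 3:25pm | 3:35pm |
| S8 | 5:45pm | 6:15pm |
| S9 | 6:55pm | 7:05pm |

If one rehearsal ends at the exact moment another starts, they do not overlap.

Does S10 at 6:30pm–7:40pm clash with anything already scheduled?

S1: ends 7:45am at or before S10 starts 6:30pm → clear.
S2: ends 9:15am at or before S10 starts 6:30pm → clear.
S3: ends 10:30am at or before S10 starts 6:30pm → clear.
S4: ends 12:15pm at or before S10 starts 6:30pm → clear.
S5: ends 2:10pm at or before S10 starts 6:30pm → clear.
S6: ends 3:25pm at or before S10 starts 6:30pm → clear.
S7: ends 3:35pm at or before S10 starts 6:30pm → clear.
S8: ends 6:15pm at or before S10 starts 6:30pm → clear.
S9: starts 6:55pm before S10 ends 7:40pm, and ends 7:05pm after S10 starts 6:30pm → overlap.
S10 overlaps S9.

Yes — it overlaps S9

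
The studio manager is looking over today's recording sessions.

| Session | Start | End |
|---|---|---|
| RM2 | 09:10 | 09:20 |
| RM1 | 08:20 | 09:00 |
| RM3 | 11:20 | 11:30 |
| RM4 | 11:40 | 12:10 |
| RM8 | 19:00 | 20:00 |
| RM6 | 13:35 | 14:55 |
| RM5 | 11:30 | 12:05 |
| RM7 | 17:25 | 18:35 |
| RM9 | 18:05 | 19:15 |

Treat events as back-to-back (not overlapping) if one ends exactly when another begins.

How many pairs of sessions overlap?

3

Sorted by start: RM1, RM2, RM3, RM5, RM4, RM6, RM7, RM9, RM8.
RM2 starts after RM1 ends, so RM1 has no further overlaps.
RM3 starts after RM2 ends, so RM2 has no further overlaps.
RM5 starts exactly when RM3 ends (back-to-back, no overlap), so RM3 has no further overlaps.
RM4 starts before RM5 ends → RM5 and RM4 overlap.
RM6 starts after RM5 ends, so RM5 has no further overlaps.
RM6 starts after RM4 ends, so RM4 has no further overlaps.
RM7 starts after RM6 ends, so RM6 has no further overlaps.
RM9 starts before RM7 ends → RM7 and RM9 overlap.
RM8 starts after RM7 ends.
RM8 starts before RM9 ends → RM9 and RM8 overlap.
Overlapping pairs: RM4 & RM5, RM7 & RM9, RM8 & RM9 — 3 in total.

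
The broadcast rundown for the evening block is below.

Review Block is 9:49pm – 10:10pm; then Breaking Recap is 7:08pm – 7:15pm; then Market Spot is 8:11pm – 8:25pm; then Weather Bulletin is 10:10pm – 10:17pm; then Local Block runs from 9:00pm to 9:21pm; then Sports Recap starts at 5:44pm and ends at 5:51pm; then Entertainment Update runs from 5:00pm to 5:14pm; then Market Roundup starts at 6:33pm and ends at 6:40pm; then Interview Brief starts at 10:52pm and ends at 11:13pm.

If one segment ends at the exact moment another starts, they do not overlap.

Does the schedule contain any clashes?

Check each pair: they overlap iff neither finishes before the other starts.
Sorted by start: Entertainment Update, Sports Recap, Market Roundup, Breaking Recap, Market Spot, Local Block, Review Block, Weather Bulletin, Interview Brief.
Sports Recap starts after Entertainment Update ends, so nothing later overlaps Entertainment Update either.
Market Roundup starts after Sports Recap ends, so nothing later overlaps Sports Recap either.
Breaking Recap starts after Market Roundup ends, so nothing later overlaps Market Roundup either.
Market Spot starts after Breaking Recap ends, so nothing later overlaps Breaking Recap either.
Local Block starts after Market Spot ends, so nothing later overlaps Market Spot either.
Review Block starts after Local Block ends, so nothing later overlaps Local Block either.
Weather Bulletin starts exactly when Review Block ends (back-to-back, no overlap), so nothing later overlaps Review Block either.
Interview Brief starts after Weather Bulletin ends.
Every pair is clear; the schedule has no overlaps.

No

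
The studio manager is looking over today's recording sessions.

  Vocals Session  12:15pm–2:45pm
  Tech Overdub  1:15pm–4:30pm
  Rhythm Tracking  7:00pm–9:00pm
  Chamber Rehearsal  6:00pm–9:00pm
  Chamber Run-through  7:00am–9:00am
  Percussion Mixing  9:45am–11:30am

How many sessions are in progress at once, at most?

2

Walk through starts and ends in time order (an end at T is processed before a start at T):
7:00am start Chamber Run-through → 1
9:00am end Chamber Run-through → 0
9:45am start Percussion Mixing → 1
11:30am end Percussion Mixing → 0
12:15pm start Vocals Session → 1
1:15pm start Tech Overdub → 2
2:45pm end Vocals Session → 1
4:30pm end Tech Overdub → 0
6:00pm start Chamber Rehearsal → 1
7:00pm start Rhythm Tracking → 2
9:00pm end Chamber Rehearsal → 1
9:00pm end Rhythm Tracking → 0
Peak is 2, at 1:15pm (Tech Overdub, Vocals Session).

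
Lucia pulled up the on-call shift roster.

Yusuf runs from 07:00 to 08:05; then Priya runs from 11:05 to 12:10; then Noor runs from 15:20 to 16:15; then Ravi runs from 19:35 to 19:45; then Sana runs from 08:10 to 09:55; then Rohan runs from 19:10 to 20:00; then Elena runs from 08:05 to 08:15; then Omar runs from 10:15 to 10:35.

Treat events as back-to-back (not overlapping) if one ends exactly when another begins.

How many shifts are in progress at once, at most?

Walk through starts and ends in time order (an end at T is processed before a start at T):
07:00 start Yusuf → 1
08:05 end Yusuf → 0
08:05 start Elena → 1
08:10 start Sana → 2
08:15 end Elena → 1
09:55 end Sana → 0
10:15 start Omar → 1
10:35 end Omar → 0
11:05 start Priya → 1
12:10 end Priya → 0
15:20 start Noor → 1
16:15 end Noor → 0
19:10 start Rohan → 1
19:35 start Ravi → 2
19:45 end Ravi → 1
20:00 end Rohan → 0
Peak is 2, at 08:10 (Elena, Sana).

2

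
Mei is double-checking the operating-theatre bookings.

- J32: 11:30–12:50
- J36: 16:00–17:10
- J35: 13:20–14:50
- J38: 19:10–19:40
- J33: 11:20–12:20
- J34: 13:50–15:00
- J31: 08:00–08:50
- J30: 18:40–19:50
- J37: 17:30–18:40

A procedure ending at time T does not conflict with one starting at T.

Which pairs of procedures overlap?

J30 & J38, J32 & J33, J34 & J35

Two intervals overlap when each starts before the other ends.
Sorted by start: J31, J33, J32, J35, J34, J36, J37, J30, J38.
J33 starts after J31 ends — done with J31.
J32 starts before J33 ends → J33 and J32 overlap.
J35 starts after J33 ends — done with J33.
J35 starts after J32 ends — done with J32.
J34 starts before J35 ends → J35 and J34 overlap.
J36 starts after J35 ends — done with J35.
J36 starts after J34 ends — done with J34.
J37 starts after J36 ends — done with J36.
J30 starts exactly when J37 ends (back-to-back, no overlap) — done with J37.
J38 starts before J30 ends → J30 and J38 overlap.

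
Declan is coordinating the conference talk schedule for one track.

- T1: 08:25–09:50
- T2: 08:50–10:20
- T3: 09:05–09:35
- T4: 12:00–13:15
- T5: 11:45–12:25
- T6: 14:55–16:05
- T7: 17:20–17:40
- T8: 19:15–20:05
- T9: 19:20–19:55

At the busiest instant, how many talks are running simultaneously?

Walk through starts and ends in time order (an end at T is processed before a start at T):
08:25 start T1 → 1
08:50 start T2 → 2
09:05 start T3 → 3
09:35 end T3 → 2
09:50 end T1 → 1
10:20 end T2 → 0
11:45 start T5 → 1
12:00 start T4 → 2
12:25 end T5 → 1
13:15 end T4 → 0
14:55 start T6 → 1
16:05 end T6 → 0
17:20 start T7 → 1
17:40 end T7 → 0
19:15 start T8 → 1
19:20 start T9 → 2
19:55 end T9 → 1
20:05 end T8 → 0
Peak is 3, at 09:05 (T1, T2, T3).

3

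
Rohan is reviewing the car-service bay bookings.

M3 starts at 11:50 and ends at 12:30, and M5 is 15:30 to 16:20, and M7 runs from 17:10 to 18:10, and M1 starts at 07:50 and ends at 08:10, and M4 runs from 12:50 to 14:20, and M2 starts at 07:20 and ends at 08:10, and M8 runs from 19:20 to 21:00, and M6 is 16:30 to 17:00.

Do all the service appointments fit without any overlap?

No

Check each pair: they overlap iff neither finishes before the other starts.
Sorted by start: M2, M1, M3, M4, M5, M6, M7, M8.
M1 starts before M2 ends → M2 and M1 overlap.
That's a conflict, so the schedule is not conflict-free.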